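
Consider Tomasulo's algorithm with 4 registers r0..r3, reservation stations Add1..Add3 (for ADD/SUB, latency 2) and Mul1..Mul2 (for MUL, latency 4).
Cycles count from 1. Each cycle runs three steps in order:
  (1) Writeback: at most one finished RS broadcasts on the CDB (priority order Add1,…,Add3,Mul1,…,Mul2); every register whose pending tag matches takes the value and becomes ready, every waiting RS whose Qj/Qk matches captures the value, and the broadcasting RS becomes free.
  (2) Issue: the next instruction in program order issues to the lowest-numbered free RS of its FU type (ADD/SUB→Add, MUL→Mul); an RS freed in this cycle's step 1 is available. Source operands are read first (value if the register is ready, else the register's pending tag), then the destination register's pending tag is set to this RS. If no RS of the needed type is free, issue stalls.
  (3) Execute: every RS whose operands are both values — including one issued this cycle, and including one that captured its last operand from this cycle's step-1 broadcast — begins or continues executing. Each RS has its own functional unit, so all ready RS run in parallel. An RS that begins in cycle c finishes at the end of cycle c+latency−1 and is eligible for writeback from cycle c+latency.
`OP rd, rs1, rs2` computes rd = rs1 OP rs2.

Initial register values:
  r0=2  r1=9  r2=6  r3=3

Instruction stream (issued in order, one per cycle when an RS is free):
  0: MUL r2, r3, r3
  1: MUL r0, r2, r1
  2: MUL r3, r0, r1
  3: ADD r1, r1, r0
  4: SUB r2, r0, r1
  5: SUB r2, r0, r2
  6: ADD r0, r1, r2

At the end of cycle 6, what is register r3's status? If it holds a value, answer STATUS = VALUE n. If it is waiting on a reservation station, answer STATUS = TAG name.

c1: issue MUL r2<-Mul1 | r0:2,r1:9,r2:Mul1,r3:3
c2: issue MUL r0<-Mul2 | r0:Mul2,r1:9,r2:Mul1,r3:3
c3: stall | r0:Mul2,r1:9,r2:Mul1,r3:3
c4: stall | r0:Mul2,r1:9,r2:Mul1,r3:3
c5: CDB Mul1=9; issue MUL r3<-Mul1 | r0:Mul2,r1:9,r2:9,r3:Mul1
c6: issue ADD r1<-Add1 | r0:Mul2,r1:Add1,r2:9,r3:Mul1

STATUS = TAG Mul1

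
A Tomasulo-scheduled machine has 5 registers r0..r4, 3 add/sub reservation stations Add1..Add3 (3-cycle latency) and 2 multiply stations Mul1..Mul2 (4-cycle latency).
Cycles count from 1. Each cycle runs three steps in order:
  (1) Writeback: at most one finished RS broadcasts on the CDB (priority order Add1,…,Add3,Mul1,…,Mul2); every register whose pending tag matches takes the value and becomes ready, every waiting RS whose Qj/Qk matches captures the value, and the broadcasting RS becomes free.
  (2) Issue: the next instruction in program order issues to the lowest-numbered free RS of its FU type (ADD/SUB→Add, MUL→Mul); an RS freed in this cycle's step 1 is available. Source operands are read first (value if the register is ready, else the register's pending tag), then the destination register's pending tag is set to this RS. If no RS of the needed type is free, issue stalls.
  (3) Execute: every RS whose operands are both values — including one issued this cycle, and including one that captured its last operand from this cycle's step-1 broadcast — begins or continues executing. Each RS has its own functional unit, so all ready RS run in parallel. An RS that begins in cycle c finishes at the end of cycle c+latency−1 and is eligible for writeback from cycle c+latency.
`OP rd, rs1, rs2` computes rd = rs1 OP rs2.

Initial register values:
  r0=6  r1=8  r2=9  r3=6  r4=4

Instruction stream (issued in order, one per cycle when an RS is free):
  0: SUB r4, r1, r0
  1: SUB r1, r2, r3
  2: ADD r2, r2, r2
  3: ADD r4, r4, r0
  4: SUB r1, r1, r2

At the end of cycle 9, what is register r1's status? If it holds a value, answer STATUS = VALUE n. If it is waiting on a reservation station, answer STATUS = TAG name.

STATUS = VALUE -15

  c1: issue SUB r4<-Add1  regs: r0:6,r1:8,r2:9,r3:6,r4:Add1
  c2: issue SUB r1<-Add2  regs: r0:6,r1:Add2,r2:9,r3:6,r4:Add1
  c3: issue ADD r2<-Add3  regs: r0:6,r1:Add2,r2:Add3,r3:6,r4:Add1
  c4: CDB Add1=2; issue ADD r4<-Add1  regs: r0:6,r1:Add2,r2:Add3,r3:6,r4:Add1
  c5: CDB Add2=3; issue SUB r1<-Add2  regs: r0:6,r1:Add2,r2:Add3,r3:6,r4:Add1
  c6: CDB Add3=18  regs: r0:6,r1:Add2,r2:18,r3:6,r4:Add1
  c7: CDB Add1=8  regs: r0:6,r1:Add2,r2:18,r3:6,r4:8
  c8: -  regs: r0:6,r1:Add2,r2:18,r3:6,r4:8
  c9: CDB Add2=-15  regs: r0:6,r1:-15,r2:18,r3:6,r4:8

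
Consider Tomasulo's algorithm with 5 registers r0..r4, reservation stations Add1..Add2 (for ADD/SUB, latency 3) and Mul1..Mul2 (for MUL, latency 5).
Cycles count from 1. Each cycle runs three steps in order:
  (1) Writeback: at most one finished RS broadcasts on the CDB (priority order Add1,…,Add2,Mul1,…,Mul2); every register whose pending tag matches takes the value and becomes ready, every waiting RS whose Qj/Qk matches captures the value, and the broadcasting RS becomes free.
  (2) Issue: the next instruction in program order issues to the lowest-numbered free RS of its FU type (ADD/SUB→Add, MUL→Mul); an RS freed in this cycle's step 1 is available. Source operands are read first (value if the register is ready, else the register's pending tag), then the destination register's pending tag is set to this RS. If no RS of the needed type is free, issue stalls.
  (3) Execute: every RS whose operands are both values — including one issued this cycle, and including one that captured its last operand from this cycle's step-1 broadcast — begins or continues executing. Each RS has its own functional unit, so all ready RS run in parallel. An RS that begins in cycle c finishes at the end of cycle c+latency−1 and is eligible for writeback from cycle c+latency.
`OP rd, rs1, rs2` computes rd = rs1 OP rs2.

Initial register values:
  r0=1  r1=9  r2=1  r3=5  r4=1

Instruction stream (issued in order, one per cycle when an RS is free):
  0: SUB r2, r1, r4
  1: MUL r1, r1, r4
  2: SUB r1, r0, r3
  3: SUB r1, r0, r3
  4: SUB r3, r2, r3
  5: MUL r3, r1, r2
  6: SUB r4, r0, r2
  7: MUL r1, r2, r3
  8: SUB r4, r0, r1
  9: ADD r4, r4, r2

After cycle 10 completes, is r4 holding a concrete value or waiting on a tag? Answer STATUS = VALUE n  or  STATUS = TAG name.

STATUS = TAG Add2

cycle 1: issue SUB r2<-Add1 // r0:1,r1:9,r2:Add1,r3:5,r4:1
cycle 2: issue MUL r1<-Mul1 // r0:1,r1:Mul1,r2:Add1,r3:5,r4:1
cycle 3: issue SUB r1<-Add2 // r0:1,r1:Add2,r2:Add1,r3:5,r4:1
cycle 4: CDB Add1=8; issue SUB r1<-Add1 // r0:1,r1:Add1,r2:8,r3:5,r4:1
cycle 5: stall // r0:1,r1:Add1,r2:8,r3:5,r4:1
cycle 6: CDB Add2=-4; issue SUB r3<-Add2 // r0:1,r1:Add1,r2:8,r3:Add2,r4:1
cycle 7: CDB Add1=-4; issue MUL r3<-Mul2 // r0:1,r1:-4,r2:8,r3:Mul2,r4:1
cycle 8: CDB Mul1=9; issue SUB r4<-Add1 // r0:1,r1:-4,r2:8,r3:Mul2,r4:Add1
cycle 9: CDB Add2=3; issue MUL r1<-Mul1 // r0:1,r1:Mul1,r2:8,r3:Mul2,r4:Add1
cycle 10: issue SUB r4<-Add2 // r0:1,r1:Mul1,r2:8,r3:Mul2,r4:Add2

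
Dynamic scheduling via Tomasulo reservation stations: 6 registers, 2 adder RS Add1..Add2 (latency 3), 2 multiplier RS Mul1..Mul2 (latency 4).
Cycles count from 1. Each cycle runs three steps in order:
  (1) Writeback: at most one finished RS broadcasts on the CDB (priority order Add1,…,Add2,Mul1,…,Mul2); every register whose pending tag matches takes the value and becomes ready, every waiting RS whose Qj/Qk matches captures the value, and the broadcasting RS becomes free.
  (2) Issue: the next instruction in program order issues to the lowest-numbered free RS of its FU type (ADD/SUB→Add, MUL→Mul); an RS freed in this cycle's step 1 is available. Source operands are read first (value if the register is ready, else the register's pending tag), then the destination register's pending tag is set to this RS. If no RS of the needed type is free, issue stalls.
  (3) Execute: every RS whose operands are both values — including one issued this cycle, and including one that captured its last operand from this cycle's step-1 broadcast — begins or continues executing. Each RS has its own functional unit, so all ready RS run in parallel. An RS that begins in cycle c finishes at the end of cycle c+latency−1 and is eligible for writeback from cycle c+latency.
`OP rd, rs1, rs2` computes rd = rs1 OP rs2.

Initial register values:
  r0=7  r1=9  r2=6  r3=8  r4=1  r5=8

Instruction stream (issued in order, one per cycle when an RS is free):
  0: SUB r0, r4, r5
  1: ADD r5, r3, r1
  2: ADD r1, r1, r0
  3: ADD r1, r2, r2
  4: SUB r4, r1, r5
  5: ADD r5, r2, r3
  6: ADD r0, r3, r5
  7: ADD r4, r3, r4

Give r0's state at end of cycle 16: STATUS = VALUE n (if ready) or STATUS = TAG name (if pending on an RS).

STATUS = VALUE 22

c1: issue SUB r0<-Add1 | r0:Add1,r1:9,r2:6,r3:8,r4:1,r5:8
c2: issue ADD r5<-Add2 | r0:Add1,r1:9,r2:6,r3:8,r4:1,r5:Add2
c3: stall | r0:Add1,r1:9,r2:6,r3:8,r4:1,r5:Add2
c4: CDB Add1=-7; issue ADD r1<-Add1 | r0:-7,r1:Add1,r2:6,r3:8,r4:1,r5:Add2
c5: CDB Add2=17; issue ADD r1<-Add2 | r0:-7,r1:Add2,r2:6,r3:8,r4:1,r5:17
c6: stall | r0:-7,r1:Add2,r2:6,r3:8,r4:1,r5:17
c7: CDB Add1=2; issue SUB r4<-Add1 | r0:-7,r1:Add2,r2:6,r3:8,r4:Add1,r5:17
c8: CDB Add2=12; issue ADD r5<-Add2 | r0:-7,r1:12,r2:6,r3:8,r4:Add1,r5:Add2
c9: stall | r0:-7,r1:12,r2:6,r3:8,r4:Add1,r5:Add2
c10: stall | r0:-7,r1:12,r2:6,r3:8,r4:Add1,r5:Add2
c11: CDB Add1=-5; issue ADD r0<-Add1 | r0:Add1,r1:12,r2:6,r3:8,r4:-5,r5:Add2
c12: CDB Add2=14; issue ADD r4<-Add2 | r0:Add1,r1:12,r2:6,r3:8,r4:Add2,r5:14
c13: - | r0:Add1,r1:12,r2:6,r3:8,r4:Add2,r5:14
c14: - | r0:Add1,r1:12,r2:6,r3:8,r4:Add2,r5:14
c15: CDB Add1=22 | r0:22,r1:12,r2:6,r3:8,r4:Add2,r5:14
c16: CDB Add2=3 | r0:22,r1:12,r2:6,r3:8,r4:3,r5:14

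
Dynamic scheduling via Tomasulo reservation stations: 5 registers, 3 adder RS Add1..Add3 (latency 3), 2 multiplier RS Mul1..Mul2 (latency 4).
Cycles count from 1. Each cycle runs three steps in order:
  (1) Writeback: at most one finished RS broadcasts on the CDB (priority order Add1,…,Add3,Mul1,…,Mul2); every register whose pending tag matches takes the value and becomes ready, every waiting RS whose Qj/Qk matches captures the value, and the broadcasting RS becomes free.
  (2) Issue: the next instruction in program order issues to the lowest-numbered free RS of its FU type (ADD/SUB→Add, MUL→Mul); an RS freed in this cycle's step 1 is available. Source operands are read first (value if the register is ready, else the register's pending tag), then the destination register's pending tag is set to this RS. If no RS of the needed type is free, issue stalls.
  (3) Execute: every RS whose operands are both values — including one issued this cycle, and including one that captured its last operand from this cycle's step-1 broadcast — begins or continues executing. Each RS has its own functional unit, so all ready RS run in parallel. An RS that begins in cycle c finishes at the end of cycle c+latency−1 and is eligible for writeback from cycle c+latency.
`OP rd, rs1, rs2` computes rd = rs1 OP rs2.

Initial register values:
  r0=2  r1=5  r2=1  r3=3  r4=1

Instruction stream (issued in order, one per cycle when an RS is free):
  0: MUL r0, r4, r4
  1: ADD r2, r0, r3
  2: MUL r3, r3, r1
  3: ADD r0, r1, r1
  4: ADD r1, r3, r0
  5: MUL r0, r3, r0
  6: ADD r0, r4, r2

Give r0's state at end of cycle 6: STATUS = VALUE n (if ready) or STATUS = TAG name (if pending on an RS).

cycle 1: issue MUL r0<-Mul1 // r0:Mul1,r1:5,r2:1,r3:3,r4:1
cycle 2: issue ADD r2<-Add1 // r0:Mul1,r1:5,r2:Add1,r3:3,r4:1
cycle 3: issue MUL r3<-Mul2 // r0:Mul1,r1:5,r2:Add1,r3:Mul2,r4:1
cycle 4: issue ADD r0<-Add2 // r0:Add2,r1:5,r2:Add1,r3:Mul2,r4:1
cycle 5: CDB Mul1=1; issue ADD r1<-Add3 // r0:Add2,r1:Add3,r2:Add1,r3:Mul2,r4:1
cycle 6: issue MUL r0<-Mul1 // r0:Mul1,r1:Add3,r2:Add1,r3:Mul2,r4:1

STATUS = TAG Mul1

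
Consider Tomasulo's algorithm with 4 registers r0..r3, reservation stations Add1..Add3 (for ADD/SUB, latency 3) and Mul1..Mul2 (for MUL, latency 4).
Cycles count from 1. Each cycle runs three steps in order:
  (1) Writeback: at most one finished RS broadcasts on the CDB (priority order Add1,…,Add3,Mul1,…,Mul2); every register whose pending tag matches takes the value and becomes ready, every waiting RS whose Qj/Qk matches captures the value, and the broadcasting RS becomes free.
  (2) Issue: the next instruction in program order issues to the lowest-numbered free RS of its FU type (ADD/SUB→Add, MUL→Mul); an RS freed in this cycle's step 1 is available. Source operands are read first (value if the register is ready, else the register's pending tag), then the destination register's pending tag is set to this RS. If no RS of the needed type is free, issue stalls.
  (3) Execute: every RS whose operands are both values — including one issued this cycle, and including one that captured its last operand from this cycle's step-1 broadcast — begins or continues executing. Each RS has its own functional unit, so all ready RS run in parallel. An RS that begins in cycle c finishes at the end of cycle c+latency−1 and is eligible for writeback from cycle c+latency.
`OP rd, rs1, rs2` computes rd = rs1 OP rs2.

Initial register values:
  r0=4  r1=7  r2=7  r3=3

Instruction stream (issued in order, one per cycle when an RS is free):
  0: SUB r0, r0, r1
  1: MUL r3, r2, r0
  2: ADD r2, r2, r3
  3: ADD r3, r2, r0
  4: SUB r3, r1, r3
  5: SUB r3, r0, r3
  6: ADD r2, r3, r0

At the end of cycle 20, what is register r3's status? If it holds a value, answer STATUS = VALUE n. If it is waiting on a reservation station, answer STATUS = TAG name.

STATUS = VALUE -27

c1: issue SUB r0<-Add1 | r0:Add1,r1:7,r2:7,r3:3
c2: issue MUL r3<-Mul1 | r0:Add1,r1:7,r2:7,r3:Mul1
c3: issue ADD r2<-Add2 | r0:Add1,r1:7,r2:Add2,r3:Mul1
c4: CDB Add1=-3; issue ADD r3<-Add1 | r0:-3,r1:7,r2:Add2,r3:Add1
c5: issue SUB r3<-Add3 | r0:-3,r1:7,r2:Add2,r3:Add3
c6: stall | r0:-3,r1:7,r2:Add2,r3:Add3
c7: stall | r0:-3,r1:7,r2:Add2,r3:Add3
c8: CDB Mul1=-21; stall | r0:-3,r1:7,r2:Add2,r3:Add3
c9: stall | r0:-3,r1:7,r2:Add2,r3:Add3
c10: stall | r0:-3,r1:7,r2:Add2,r3:Add3
c11: CDB Add2=-14; issue SUB r3<-Add2 | r0:-3,r1:7,r2:-14,r3:Add2
c12: stall | r0:-3,r1:7,r2:-14,r3:Add2
c13: stall | r0:-3,r1:7,r2:-14,r3:Add2
c14: CDB Add1=-17; issue ADD r2<-Add1 | r0:-3,r1:7,r2:Add1,r3:Add2
c15: - | r0:-3,r1:7,r2:Add1,r3:Add2
c16: - | r0:-3,r1:7,r2:Add1,r3:Add2
c17: CDB Add3=24 | r0:-3,r1:7,r2:Add1,r3:Add2
c18: - | r0:-3,r1:7,r2:Add1,r3:Add2
c19: - | r0:-3,r1:7,r2:Add1,r3:Add2
c20: CDB Add2=-27 | r0:-3,r1:7,r2:Add1,r3:-27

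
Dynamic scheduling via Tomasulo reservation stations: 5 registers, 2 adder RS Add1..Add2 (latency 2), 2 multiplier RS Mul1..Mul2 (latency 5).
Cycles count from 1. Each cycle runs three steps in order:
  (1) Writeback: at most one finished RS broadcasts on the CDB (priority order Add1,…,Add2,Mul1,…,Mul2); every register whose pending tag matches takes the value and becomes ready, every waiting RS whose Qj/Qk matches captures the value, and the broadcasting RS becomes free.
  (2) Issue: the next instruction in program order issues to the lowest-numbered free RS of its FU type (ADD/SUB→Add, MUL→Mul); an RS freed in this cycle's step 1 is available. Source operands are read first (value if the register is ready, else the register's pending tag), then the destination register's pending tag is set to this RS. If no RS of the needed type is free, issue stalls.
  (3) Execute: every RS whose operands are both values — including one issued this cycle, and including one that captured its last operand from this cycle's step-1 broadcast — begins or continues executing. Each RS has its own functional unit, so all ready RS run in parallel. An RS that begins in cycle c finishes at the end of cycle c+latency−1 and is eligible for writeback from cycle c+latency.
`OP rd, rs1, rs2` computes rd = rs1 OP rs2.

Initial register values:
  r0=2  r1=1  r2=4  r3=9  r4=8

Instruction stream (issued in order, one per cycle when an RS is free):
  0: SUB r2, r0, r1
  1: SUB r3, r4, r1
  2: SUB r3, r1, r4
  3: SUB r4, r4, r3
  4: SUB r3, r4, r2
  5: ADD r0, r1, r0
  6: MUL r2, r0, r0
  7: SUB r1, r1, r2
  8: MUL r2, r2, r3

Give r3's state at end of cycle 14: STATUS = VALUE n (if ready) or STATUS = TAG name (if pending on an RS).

STATUS = VALUE 14

c1: issue SUB r2<-Add1 | r0:2,r1:1,r2:Add1,r3:9,r4:8
c2: issue SUB r3<-Add2 | r0:2,r1:1,r2:Add1,r3:Add2,r4:8
c3: CDB Add1=1; issue SUB r3<-Add1 | r0:2,r1:1,r2:1,r3:Add1,r4:8
c4: CDB Add2=7; issue SUB r4<-Add2 | r0:2,r1:1,r2:1,r3:Add1,r4:Add2
c5: CDB Add1=-7; issue SUB r3<-Add1 | r0:2,r1:1,r2:1,r3:Add1,r4:Add2
c6: stall | r0:2,r1:1,r2:1,r3:Add1,r4:Add2
c7: CDB Add2=15; issue ADD r0<-Add2 | r0:Add2,r1:1,r2:1,r3:Add1,r4:15
c8: issue MUL r2<-Mul1 | r0:Add2,r1:1,r2:Mul1,r3:Add1,r4:15
c9: CDB Add1=14; issue SUB r1<-Add1 | r0:Add2,r1:Add1,r2:Mul1,r3:14,r4:15
c10: CDB Add2=3; issue MUL r2<-Mul2 | r0:3,r1:Add1,r2:Mul2,r3:14,r4:15
c11: - | r0:3,r1:Add1,r2:Mul2,r3:14,r4:15
c12: - | r0:3,r1:Add1,r2:Mul2,r3:14,r4:15
c13: - | r0:3,r1:Add1,r2:Mul2,r3:14,r4:15
c14: - | r0:3,r1:Add1,r2:Mul2,r3:14,r4:15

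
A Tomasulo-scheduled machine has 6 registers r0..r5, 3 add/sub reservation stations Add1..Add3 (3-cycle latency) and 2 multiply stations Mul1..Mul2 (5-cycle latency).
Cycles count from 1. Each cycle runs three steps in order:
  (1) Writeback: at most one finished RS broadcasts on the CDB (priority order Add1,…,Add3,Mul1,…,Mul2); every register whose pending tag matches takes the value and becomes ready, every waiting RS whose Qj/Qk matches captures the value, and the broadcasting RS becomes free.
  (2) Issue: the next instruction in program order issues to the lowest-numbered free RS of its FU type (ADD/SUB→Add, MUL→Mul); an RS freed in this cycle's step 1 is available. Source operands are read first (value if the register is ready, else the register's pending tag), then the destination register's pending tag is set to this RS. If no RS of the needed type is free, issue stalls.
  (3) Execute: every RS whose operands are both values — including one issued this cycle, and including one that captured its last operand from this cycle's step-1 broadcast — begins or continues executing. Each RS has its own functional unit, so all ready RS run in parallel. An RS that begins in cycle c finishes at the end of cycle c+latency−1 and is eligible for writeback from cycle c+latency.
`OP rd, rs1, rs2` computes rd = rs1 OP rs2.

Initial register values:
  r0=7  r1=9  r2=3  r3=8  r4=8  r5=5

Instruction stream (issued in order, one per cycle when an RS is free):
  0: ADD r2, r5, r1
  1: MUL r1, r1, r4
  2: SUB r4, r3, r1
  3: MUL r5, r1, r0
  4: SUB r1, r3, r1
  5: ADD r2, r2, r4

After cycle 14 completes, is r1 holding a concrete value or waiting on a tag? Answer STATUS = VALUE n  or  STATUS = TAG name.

STATUS = VALUE -64

cycle 1: issue ADD r2<-Add1 // r0:7,r1:9,r2:Add1,r3:8,r4:8,r5:5
cycle 2: issue MUL r1<-Mul1 // r0:7,r1:Mul1,r2:Add1,r3:8,r4:8,r5:5
cycle 3: issue SUB r4<-Add2 // r0:7,r1:Mul1,r2:Add1,r3:8,r4:Add2,r5:5
cycle 4: CDB Add1=14; issue MUL r5<-Mul2 // r0:7,r1:Mul1,r2:14,r3:8,r4:Add2,r5:Mul2
cycle 5: issue SUB r1<-Add1 // r0:7,r1:Add1,r2:14,r3:8,r4:Add2,r5:Mul2
cycle 6: issue ADD r2<-Add3 // r0:7,r1:Add1,r2:Add3,r3:8,r4:Add2,r5:Mul2
cycle 7: CDB Mul1=72 // r0:7,r1:Add1,r2:Add3,r3:8,r4:Add2,r5:Mul2
cycle 8: - // r0:7,r1:Add1,r2:Add3,r3:8,r4:Add2,r5:Mul2
cycle 9: - // r0:7,r1:Add1,r2:Add3,r3:8,r4:Add2,r5:Mul2
cycle 10: CDB Add1=-64 // r0:7,r1:-64,r2:Add3,r3:8,r4:Add2,r5:Mul2
cycle 11: CDB Add2=-64 // r0:7,r1:-64,r2:Add3,r3:8,r4:-64,r5:Mul2
cycle 12: CDB Mul2=504 // r0:7,r1:-64,r2:Add3,r3:8,r4:-64,r5:504
cycle 13: - // r0:7,r1:-64,r2:Add3,r3:8,r4:-64,r5:504
cycle 14: CDB Add3=-50 // r0:7,r1:-64,r2:-50,r3:8,r4:-64,r5:504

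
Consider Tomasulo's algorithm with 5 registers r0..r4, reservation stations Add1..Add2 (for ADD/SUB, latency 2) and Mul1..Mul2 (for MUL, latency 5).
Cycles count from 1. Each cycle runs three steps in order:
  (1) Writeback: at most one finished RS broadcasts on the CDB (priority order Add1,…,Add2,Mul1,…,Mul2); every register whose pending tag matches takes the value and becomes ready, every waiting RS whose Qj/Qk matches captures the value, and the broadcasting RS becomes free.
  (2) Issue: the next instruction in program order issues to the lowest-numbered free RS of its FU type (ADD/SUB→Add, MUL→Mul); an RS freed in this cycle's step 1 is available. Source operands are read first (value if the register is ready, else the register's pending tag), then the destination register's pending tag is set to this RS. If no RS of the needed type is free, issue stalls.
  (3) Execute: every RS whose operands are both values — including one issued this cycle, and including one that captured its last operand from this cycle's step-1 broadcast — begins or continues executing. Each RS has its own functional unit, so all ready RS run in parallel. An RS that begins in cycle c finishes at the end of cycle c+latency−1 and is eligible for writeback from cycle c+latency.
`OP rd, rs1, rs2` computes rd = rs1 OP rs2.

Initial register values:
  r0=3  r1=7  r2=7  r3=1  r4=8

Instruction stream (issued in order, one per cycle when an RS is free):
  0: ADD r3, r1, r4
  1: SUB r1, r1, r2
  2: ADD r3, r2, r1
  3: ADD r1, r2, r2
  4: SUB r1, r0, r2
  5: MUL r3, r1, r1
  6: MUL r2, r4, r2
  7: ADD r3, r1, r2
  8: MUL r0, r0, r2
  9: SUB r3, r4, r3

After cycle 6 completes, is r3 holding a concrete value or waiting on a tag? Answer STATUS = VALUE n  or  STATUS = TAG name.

STATUS = VALUE 7

  c1: issue ADD r3<-Add1  regs: r0:3,r1:7,r2:7,r3:Add1,r4:8
  c2: issue SUB r1<-Add2  regs: r0:3,r1:Add2,r2:7,r3:Add1,r4:8
  c3: CDB Add1=15; issue ADD r3<-Add1  regs: r0:3,r1:Add2,r2:7,r3:Add1,r4:8
  c4: CDB Add2=0; issue ADD r1<-Add2  regs: r0:3,r1:Add2,r2:7,r3:Add1,r4:8
  c5: stall  regs: r0:3,r1:Add2,r2:7,r3:Add1,r4:8
  c6: CDB Add1=7; issue SUB r1<-Add1  regs: r0:3,r1:Add1,r2:7,r3:7,r4:8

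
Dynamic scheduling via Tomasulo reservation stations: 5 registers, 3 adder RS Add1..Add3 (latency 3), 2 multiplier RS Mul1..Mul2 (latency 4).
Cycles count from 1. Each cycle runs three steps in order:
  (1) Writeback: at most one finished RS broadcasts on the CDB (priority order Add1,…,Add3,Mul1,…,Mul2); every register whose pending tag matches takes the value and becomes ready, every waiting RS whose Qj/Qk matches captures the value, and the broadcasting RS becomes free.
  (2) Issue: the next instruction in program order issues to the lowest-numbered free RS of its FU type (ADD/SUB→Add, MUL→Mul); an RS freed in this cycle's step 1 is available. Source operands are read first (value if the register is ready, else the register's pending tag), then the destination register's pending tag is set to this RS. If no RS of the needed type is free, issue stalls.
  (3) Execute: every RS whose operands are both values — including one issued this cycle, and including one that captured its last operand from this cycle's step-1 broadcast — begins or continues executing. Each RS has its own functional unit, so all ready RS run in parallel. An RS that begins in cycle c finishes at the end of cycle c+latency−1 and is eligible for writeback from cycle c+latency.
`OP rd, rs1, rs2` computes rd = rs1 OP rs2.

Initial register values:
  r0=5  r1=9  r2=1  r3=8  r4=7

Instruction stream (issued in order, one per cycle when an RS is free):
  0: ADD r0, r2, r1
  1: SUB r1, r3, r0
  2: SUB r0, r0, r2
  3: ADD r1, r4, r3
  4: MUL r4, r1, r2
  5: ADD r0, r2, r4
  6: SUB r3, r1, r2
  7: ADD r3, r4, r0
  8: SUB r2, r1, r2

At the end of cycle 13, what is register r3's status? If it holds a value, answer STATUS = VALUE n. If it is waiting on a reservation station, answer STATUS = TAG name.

STATUS = TAG Add3

c1: issue ADD r0<-Add1 | r0:Add1,r1:9,r2:1,r3:8,r4:7
c2: issue SUB r1<-Add2 | r0:Add1,r1:Add2,r2:1,r3:8,r4:7
c3: issue SUB r0<-Add3 | r0:Add3,r1:Add2,r2:1,r3:8,r4:7
c4: CDB Add1=10; issue ADD r1<-Add1 | r0:Add3,r1:Add1,r2:1,r3:8,r4:7
c5: issue MUL r4<-Mul1 | r0:Add3,r1:Add1,r2:1,r3:8,r4:Mul1
c6: stall | r0:Add3,r1:Add1,r2:1,r3:8,r4:Mul1
c7: CDB Add1=15; issue ADD r0<-Add1 | r0:Add1,r1:15,r2:1,r3:8,r4:Mul1
c8: CDB Add2=-2; issue SUB r3<-Add2 | r0:Add1,r1:15,r2:1,r3:Add2,r4:Mul1
c9: CDB Add3=9; issue ADD r3<-Add3 | r0:Add1,r1:15,r2:1,r3:Add3,r4:Mul1
c10: stall | r0:Add1,r1:15,r2:1,r3:Add3,r4:Mul1
c11: CDB Add2=14; issue SUB r2<-Add2 | r0:Add1,r1:15,r2:Add2,r3:Add3,r4:Mul1
c12: CDB Mul1=15 | r0:Add1,r1:15,r2:Add2,r3:Add3,r4:15
c13: - | r0:Add1,r1:15,r2:Add2,r3:Add3,r4:15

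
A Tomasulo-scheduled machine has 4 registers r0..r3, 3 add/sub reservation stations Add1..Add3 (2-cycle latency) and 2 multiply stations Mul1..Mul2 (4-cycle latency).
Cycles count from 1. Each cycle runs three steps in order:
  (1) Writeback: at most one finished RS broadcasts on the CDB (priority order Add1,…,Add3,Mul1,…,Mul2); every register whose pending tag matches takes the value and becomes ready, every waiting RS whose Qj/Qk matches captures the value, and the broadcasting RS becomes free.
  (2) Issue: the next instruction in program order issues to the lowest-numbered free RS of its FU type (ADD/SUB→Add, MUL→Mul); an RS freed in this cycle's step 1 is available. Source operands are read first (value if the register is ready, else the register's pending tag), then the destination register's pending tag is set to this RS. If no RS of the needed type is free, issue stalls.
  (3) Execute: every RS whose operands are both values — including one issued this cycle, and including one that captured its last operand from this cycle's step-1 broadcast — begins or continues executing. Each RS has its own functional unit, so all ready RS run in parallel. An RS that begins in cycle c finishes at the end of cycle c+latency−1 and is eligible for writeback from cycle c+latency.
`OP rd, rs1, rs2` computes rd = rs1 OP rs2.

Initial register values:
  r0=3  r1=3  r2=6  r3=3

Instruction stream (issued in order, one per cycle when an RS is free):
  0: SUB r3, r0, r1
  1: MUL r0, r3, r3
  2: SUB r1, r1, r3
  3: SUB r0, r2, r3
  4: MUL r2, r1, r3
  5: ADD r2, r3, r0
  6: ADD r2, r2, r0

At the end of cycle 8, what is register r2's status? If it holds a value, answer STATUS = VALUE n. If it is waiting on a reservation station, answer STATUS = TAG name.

c1: issue SUB r3<-Add1 | r0:3,r1:3,r2:6,r3:Add1
c2: issue MUL r0<-Mul1 | r0:Mul1,r1:3,r2:6,r3:Add1
c3: CDB Add1=0; issue SUB r1<-Add1 | r0:Mul1,r1:Add1,r2:6,r3:0
c4: issue SUB r0<-Add2 | r0:Add2,r1:Add1,r2:6,r3:0
c5: CDB Add1=3; issue MUL r2<-Mul2 | r0:Add2,r1:3,r2:Mul2,r3:0
c6: CDB Add2=6; issue ADD r2<-Add1 | r0:6,r1:3,r2:Add1,r3:0
c7: CDB Mul1=0; issue ADD r2<-Add2 | r0:6,r1:3,r2:Add2,r3:0
c8: CDB Add1=6 | r0:6,r1:3,r2:Add2,r3:0

STATUS = TAG Add2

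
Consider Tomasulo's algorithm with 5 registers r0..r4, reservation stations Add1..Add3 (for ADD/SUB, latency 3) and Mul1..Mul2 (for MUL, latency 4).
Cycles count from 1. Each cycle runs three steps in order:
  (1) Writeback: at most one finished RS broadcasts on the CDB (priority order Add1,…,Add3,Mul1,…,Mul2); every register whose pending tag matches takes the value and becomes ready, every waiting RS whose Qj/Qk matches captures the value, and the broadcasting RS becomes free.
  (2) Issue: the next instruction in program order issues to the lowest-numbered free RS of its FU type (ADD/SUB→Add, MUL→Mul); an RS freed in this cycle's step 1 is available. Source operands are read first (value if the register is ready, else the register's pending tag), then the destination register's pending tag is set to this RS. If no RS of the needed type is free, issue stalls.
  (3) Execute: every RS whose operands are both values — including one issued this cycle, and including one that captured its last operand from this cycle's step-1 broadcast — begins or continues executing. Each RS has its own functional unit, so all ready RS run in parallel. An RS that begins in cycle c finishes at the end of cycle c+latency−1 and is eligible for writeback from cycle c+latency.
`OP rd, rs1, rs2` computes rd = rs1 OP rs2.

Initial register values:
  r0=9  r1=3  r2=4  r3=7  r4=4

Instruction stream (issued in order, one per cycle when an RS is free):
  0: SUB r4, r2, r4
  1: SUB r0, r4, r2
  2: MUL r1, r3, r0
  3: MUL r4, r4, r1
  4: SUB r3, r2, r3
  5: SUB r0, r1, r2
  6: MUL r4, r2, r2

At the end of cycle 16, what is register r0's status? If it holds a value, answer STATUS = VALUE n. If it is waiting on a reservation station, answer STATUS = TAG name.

STATUS = VALUE -32

cycle 1: issue SUB r4<-Add1 // r0:9,r1:3,r2:4,r3:7,r4:Add1
cycle 2: issue SUB r0<-Add2 // r0:Add2,r1:3,r2:4,r3:7,r4:Add1
cycle 3: issue MUL r1<-Mul1 // r0:Add2,r1:Mul1,r2:4,r3:7,r4:Add1
cycle 4: CDB Add1=0; issue MUL r4<-Mul2 // r0:Add2,r1:Mul1,r2:4,r3:7,r4:Mul2
cycle 5: issue SUB r3<-Add1 // r0:Add2,r1:Mul1,r2:4,r3:Add1,r4:Mul2
cycle 6: issue SUB r0<-Add3 // r0:Add3,r1:Mul1,r2:4,r3:Add1,r4:Mul2
cycle 7: CDB Add2=-4; stall // r0:Add3,r1:Mul1,r2:4,r3:Add1,r4:Mul2
cycle 8: CDB Add1=-3; stall // r0:Add3,r1:Mul1,r2:4,r3:-3,r4:Mul2
cycle 9: stall // r0:Add3,r1:Mul1,r2:4,r3:-3,r4:Mul2
cycle 10: stall // r0:Add3,r1:Mul1,r2:4,r3:-3,r4:Mul2
cycle 11: CDB Mul1=-28; issue MUL r4<-Mul1 // r0:Add3,r1:-28,r2:4,r3:-3,r4:Mul1
cycle 12: - // r0:Add3,r1:-28,r2:4,r3:-3,r4:Mul1
cycle 13: - // r0:Add3,r1:-28,r2:4,r3:-3,r4:Mul1
cycle 14: CDB Add3=-32 // r0:-32,r1:-28,r2:4,r3:-3,r4:Mul1
cycle 15: CDB Mul1=16 // r0:-32,r1:-28,r2:4,r3:-3,r4:16
cycle 16: CDB Mul2=0 // r0:-32,r1:-28,r2:4,r3:-3,r4:16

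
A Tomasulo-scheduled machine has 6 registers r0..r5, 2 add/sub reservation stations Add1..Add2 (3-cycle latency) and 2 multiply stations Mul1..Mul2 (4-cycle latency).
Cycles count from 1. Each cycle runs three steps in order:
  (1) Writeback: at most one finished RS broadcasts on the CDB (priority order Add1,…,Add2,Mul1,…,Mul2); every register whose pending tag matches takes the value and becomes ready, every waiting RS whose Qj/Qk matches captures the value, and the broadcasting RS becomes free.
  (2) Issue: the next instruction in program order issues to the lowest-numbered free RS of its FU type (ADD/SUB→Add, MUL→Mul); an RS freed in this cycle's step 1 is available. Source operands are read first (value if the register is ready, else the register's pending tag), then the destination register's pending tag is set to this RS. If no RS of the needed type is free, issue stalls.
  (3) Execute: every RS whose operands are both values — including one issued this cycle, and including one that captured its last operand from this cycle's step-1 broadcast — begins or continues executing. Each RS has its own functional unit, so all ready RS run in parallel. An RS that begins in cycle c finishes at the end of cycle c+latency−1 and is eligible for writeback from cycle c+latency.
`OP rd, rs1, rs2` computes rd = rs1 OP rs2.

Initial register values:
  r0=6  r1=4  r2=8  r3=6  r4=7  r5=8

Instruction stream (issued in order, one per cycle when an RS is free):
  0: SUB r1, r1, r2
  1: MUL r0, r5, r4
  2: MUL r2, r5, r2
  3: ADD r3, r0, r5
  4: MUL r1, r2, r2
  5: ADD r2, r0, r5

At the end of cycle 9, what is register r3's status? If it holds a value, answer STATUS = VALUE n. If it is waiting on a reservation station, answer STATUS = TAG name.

STATUS = VALUE 64

c1: issue SUB r1<-Add1 | r0:6,r1:Add1,r2:8,r3:6,r4:7,r5:8
c2: issue MUL r0<-Mul1 | r0:Mul1,r1:Add1,r2:8,r3:6,r4:7,r5:8
c3: issue MUL r2<-Mul2 | r0:Mul1,r1:Add1,r2:Mul2,r3:6,r4:7,r5:8
c4: CDB Add1=-4; issue ADD r3<-Add1 | r0:Mul1,r1:-4,r2:Mul2,r3:Add1,r4:7,r5:8
c5: stall | r0:Mul1,r1:-4,r2:Mul2,r3:Add1,r4:7,r5:8
c6: CDB Mul1=56; issue MUL r1<-Mul1 | r0:56,r1:Mul1,r2:Mul2,r3:Add1,r4:7,r5:8
c7: CDB Mul2=64; issue ADD r2<-Add2 | r0:56,r1:Mul1,r2:Add2,r3:Add1,r4:7,r5:8
c8: - | r0:56,r1:Mul1,r2:Add2,r3:Add1,r4:7,r5:8
c9: CDB Add1=64 | r0:56,r1:Mul1,r2:Add2,r3:64,r4:7,r5:8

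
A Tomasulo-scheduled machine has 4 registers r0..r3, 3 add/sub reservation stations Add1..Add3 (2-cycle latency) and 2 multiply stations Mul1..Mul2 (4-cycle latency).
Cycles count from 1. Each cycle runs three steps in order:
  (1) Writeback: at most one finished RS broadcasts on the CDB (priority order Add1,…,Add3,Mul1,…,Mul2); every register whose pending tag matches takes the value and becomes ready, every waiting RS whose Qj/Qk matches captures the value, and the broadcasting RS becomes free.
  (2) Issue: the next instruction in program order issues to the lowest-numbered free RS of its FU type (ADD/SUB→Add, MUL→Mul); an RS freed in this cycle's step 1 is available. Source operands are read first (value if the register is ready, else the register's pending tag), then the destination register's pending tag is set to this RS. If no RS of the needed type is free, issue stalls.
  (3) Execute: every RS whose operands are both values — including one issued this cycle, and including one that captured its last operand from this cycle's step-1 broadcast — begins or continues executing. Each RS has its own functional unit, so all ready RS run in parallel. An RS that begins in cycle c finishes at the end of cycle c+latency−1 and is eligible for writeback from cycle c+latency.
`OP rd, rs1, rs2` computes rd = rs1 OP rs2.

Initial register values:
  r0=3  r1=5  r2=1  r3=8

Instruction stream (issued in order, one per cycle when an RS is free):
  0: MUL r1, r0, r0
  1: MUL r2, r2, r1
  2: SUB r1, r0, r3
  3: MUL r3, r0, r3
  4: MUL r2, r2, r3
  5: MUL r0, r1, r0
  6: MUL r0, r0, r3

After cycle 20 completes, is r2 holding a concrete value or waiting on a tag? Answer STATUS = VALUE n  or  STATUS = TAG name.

STATUS = VALUE 216

cycle 1: issue MUL r1<-Mul1 // r0:3,r1:Mul1,r2:1,r3:8
cycle 2: issue MUL r2<-Mul2 // r0:3,r1:Mul1,r2:Mul2,r3:8
cycle 3: issue SUB r1<-Add1 // r0:3,r1:Add1,r2:Mul2,r3:8
cycle 4: stall // r0:3,r1:Add1,r2:Mul2,r3:8
cycle 5: CDB Add1=-5; stall // r0:3,r1:-5,r2:Mul2,r3:8
cycle 6: CDB Mul1=9; issue MUL r3<-Mul1 // r0:3,r1:-5,r2:Mul2,r3:Mul1
cycle 7: stall // r0:3,r1:-5,r2:Mul2,r3:Mul1
cycle 8: stall // r0:3,r1:-5,r2:Mul2,r3:Mul1
cycle 9: stall // r0:3,r1:-5,r2:Mul2,r3:Mul1
cycle 10: CDB Mul1=24; issue MUL r2<-Mul1 // r0:3,r1:-5,r2:Mul1,r3:24
cycle 11: CDB Mul2=9; issue MUL r0<-Mul2 // r0:Mul2,r1:-5,r2:Mul1,r3:24
cycle 12: stall // r0:Mul2,r1:-5,r2:Mul1,r3:24
cycle 13: stall // r0:Mul2,r1:-5,r2:Mul1,r3:24
cycle 14: stall // r0:Mul2,r1:-5,r2:Mul1,r3:24
cycle 15: CDB Mul1=216; issue MUL r0<-Mul1 // r0:Mul1,r1:-5,r2:216,r3:24
cycle 16: CDB Mul2=-15 // r0:Mul1,r1:-5,r2:216,r3:24
cycle 17: - // r0:Mul1,r1:-5,r2:216,r3:24
cycle 18: - // r0:Mul1,r1:-5,r2:216,r3:24
cycle 19: - // r0:Mul1,r1:-5,r2:216,r3:24
cycle 20: CDB Mul1=-360 // r0:-360,r1:-5,r2:216,r3:24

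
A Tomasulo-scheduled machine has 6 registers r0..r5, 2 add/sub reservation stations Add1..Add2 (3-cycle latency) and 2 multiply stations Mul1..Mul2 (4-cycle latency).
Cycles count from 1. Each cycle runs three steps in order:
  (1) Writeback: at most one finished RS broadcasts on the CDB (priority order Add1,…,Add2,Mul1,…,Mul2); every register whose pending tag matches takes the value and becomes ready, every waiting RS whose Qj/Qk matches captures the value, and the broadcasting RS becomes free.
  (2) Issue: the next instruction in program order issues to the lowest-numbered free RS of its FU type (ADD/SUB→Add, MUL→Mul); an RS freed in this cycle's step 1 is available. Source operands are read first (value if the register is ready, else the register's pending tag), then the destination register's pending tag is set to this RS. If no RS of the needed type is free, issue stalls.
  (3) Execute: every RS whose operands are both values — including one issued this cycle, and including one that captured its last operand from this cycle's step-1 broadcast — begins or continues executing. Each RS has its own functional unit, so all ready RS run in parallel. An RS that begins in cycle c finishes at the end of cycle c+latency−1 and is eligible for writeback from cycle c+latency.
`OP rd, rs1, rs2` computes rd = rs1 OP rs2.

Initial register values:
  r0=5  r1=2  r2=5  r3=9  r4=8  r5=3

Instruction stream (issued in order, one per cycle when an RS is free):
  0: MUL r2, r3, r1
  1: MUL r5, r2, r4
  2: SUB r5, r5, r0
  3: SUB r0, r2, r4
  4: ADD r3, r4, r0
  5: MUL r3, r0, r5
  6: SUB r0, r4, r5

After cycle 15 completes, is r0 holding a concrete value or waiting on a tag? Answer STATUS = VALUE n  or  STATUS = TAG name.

STATUS = VALUE -131

cycle 1: issue MUL r2<-Mul1 // r0:5,r1:2,r2:Mul1,r3:9,r4:8,r5:3
cycle 2: issue MUL r5<-Mul2 // r0:5,r1:2,r2:Mul1,r3:9,r4:8,r5:Mul2
cycle 3: issue SUB r5<-Add1 // r0:5,r1:2,r2:Mul1,r3:9,r4:8,r5:Add1
cycle 4: issue SUB r0<-Add2 // r0:Add2,r1:2,r2:Mul1,r3:9,r4:8,r5:Add1
cycle 5: CDB Mul1=18; stall // r0:Add2,r1:2,r2:18,r3:9,r4:8,r5:Add1
cycle 6: stall // r0:Add2,r1:2,r2:18,r3:9,r4:8,r5:Add1
cycle 7: stall // r0:Add2,r1:2,r2:18,r3:9,r4:8,r5:Add1
cycle 8: CDB Add2=10; issue ADD r3<-Add2 // r0:10,r1:2,r2:18,r3:Add2,r4:8,r5:Add1
cycle 9: CDB Mul2=144; issue MUL r3<-Mul1 // r0:10,r1:2,r2:18,r3:Mul1,r4:8,r5:Add1
cycle 10: stall // r0:10,r1:2,r2:18,r3:Mul1,r4:8,r5:Add1
cycle 11: CDB Add2=18; issue SUB r0<-Add2 // r0:Add2,r1:2,r2:18,r3:Mul1,r4:8,r5:Add1
cycle 12: CDB Add1=139 // r0:Add2,r1:2,r2:18,r3:Mul1,r4:8,r5:139
cycle 13: - // r0:Add2,r1:2,r2:18,r3:Mul1,r4:8,r5:139
cycle 14: - // r0:Add2,r1:2,r2:18,r3:Mul1,r4:8,r5:139
cycle 15: CDB Add2=-131 // r0:-131,r1:2,r2:18,r3:Mul1,r4:8,r5:139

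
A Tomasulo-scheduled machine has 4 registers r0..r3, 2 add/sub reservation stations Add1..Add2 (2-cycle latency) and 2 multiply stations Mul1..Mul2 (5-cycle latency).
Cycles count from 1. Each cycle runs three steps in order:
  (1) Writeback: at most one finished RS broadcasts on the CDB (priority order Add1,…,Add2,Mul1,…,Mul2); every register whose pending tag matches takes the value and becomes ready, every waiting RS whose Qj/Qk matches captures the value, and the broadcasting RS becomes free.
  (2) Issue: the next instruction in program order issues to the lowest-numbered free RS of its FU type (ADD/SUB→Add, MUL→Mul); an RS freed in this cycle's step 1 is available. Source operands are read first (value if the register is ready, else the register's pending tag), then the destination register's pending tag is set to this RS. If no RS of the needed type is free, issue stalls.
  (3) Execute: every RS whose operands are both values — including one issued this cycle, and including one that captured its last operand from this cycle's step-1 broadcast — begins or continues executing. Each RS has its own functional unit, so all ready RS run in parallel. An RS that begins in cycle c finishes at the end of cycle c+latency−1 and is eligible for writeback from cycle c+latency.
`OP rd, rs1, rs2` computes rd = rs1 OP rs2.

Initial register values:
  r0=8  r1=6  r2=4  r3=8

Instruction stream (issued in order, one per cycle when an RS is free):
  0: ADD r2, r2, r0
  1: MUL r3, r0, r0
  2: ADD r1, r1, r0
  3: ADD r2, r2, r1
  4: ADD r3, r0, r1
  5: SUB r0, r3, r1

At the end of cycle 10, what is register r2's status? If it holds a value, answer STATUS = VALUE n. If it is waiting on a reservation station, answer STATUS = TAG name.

  c1: issue ADD r2<-Add1  regs: r0:8,r1:6,r2:Add1,r3:8
  c2: issue MUL r3<-Mul1  regs: r0:8,r1:6,r2:Add1,r3:Mul1
  c3: CDB Add1=12; issue ADD r1<-Add1  regs: r0:8,r1:Add1,r2:12,r3:Mul1
  c4: issue ADD r2<-Add2  regs: r0:8,r1:Add1,r2:Add2,r3:Mul1
  c5: CDB Add1=14; issue ADD r3<-Add1  regs: r0:8,r1:14,r2:Add2,r3:Add1
  c6: stall  regs: r0:8,r1:14,r2:Add2,r3:Add1
  c7: CDB Add1=22; issue SUB r0<-Add1  regs: r0:Add1,r1:14,r2:Add2,r3:22
  c8: CDB Add2=26  regs: r0:Add1,r1:14,r2:26,r3:22
  c9: CDB Add1=8  regs: r0:8,r1:14,r2:26,r3:22
  c10: CDB Mul1=64  regs: r0:8,r1:14,r2:26,r3:22

STATUS = VALUE 26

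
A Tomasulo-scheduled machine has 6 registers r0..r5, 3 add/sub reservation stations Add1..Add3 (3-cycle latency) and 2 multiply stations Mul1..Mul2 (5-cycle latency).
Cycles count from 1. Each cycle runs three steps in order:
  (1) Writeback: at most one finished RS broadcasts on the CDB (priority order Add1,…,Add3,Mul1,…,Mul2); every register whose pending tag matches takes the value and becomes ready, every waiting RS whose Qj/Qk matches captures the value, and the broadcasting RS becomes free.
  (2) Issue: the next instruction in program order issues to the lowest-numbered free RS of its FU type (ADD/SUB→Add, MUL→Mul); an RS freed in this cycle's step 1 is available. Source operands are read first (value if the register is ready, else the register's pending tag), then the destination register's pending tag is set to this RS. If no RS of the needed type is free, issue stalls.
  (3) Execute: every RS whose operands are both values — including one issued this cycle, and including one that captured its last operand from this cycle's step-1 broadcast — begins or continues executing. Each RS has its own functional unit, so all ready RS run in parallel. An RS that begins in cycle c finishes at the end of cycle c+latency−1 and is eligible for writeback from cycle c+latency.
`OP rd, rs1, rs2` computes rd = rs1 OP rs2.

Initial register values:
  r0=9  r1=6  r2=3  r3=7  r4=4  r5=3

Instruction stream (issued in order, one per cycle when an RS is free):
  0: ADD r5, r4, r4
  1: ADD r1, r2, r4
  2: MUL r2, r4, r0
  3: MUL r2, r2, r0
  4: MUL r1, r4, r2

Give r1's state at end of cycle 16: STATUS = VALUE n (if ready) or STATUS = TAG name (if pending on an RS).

STATUS = TAG Mul1

  c1: issue ADD r5<-Add1  regs: r0:9,r1:6,r2:3,r3:7,r4:4,r5:Add1
  c2: issue ADD r1<-Add2  regs: r0:9,r1:Add2,r2:3,r3:7,r4:4,r5:Add1
  c3: issue MUL r2<-Mul1  regs: r0:9,r1:Add2,r2:Mul1,r3:7,r4:4,r5:Add1
  c4: CDB Add1=8; issue MUL r2<-Mul2  regs: r0:9,r1:Add2,r2:Mul2,r3:7,r4:4,r5:8
  c5: CDB Add2=7; stall  regs: r0:9,r1:7,r2:Mul2,r3:7,r4:4,r5:8
  c6: stall  regs: r0:9,r1:7,r2:Mul2,r3:7,r4:4,r5:8
  c7: stall  regs: r0:9,r1:7,r2:Mul2,r3:7,r4:4,r5:8
  c8: CDB Mul1=36; issue MUL r1<-Mul1  regs: r0:9,r1:Mul1,r2:Mul2,r3:7,r4:4,r5:8
  c9: -  regs: r0:9,r1:Mul1,r2:Mul2,r3:7,r4:4,r5:8
  c10: -  regs: r0:9,r1:Mul1,r2:Mul2,r3:7,r4:4,r5:8
  c11: -  regs: r0:9,r1:Mul1,r2:Mul2,r3:7,r4:4,r5:8
  c12: -  regs: r0:9,r1:Mul1,r2:Mul2,r3:7,r4:4,r5:8
  c13: CDB Mul2=324  regs: r0:9,r1:Mul1,r2:324,r3:7,r4:4,r5:8
  c14: -  regs: r0:9,r1:Mul1,r2:324,r3:7,r4:4,r5:8
  c15: -  regs: r0:9,r1:Mul1,r2:324,r3:7,r4:4,r5:8
  c16: -  regs: r0:9,r1:Mul1,r2:324,r3:7,r4:4,r5:8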